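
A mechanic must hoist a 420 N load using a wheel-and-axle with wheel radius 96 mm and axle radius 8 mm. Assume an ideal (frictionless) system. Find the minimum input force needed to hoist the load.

35 N

Wheel-and-axle MA = R/r = 96/8 = 12.
Effort = load / MA = 420 / 12 = 35 N.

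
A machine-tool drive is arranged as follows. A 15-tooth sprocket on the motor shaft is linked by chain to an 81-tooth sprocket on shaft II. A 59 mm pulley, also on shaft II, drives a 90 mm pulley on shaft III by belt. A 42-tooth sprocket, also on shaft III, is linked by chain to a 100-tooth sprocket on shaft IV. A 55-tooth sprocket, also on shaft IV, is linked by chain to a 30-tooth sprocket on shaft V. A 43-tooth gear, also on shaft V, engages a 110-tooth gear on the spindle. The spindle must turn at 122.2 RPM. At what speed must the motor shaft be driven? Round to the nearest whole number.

Overall ratio R = 5.4 × 1.5254 × 2.381 × 0.54545 × 2.5581 = 27.366.
Required input speed = output speed × R = 122.2 × 27.366 = 3344.2 RPM.

3344 RPM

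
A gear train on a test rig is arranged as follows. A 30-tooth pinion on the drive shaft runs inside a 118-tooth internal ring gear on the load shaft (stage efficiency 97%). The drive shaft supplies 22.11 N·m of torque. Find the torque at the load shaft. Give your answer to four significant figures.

internal gear 118/30 = 3.9333 → τ = 22.11·3.9333·0.97 = 84.357 N·m

84.36 N·m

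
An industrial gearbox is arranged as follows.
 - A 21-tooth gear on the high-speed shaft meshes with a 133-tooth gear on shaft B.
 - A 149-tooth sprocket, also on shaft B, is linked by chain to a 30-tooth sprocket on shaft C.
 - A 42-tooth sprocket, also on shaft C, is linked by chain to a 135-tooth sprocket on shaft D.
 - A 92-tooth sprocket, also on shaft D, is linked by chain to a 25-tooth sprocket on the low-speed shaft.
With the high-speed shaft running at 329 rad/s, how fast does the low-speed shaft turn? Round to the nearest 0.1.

295.4 rad/s

gear mesh 133/21 = 6.3333 → 329/6.3333 = 51.947 rad/s
chain 30/149 = 0.20134 → 51.947/0.20134 = 258.01 rad/s
chain 135/42 = 3.2143 → 258.01/3.2143 = 80.268 rad/s
chain 25/92 = 0.27174 → 80.268/0.27174 = 295.39 rad/s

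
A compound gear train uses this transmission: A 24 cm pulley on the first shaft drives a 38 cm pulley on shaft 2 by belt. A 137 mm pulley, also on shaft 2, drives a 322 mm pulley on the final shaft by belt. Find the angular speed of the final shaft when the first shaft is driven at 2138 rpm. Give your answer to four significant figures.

the first shaft → shaft 2 (belt, 38/24): 2138 ÷ 1.5833 = 1350.3 rpm
shaft 2 → the final shaft (belt, 322/137): 1350.3 ÷ 2.3504 = 574.51 rpm

574.5 rpm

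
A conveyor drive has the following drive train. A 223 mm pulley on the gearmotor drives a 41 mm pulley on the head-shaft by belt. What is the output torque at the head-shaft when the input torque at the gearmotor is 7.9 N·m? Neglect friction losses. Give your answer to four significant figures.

1.452 N·m

After the belt (41/223): 7.9 × 0.18386 = 1.4525 N·m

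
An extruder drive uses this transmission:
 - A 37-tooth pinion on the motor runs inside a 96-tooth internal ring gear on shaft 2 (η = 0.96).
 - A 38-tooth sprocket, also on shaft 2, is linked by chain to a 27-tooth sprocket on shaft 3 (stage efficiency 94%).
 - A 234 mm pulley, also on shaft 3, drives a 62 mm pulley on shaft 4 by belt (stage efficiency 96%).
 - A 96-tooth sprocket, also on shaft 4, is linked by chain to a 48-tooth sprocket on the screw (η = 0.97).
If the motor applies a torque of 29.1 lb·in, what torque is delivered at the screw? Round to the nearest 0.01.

5.97 lb·in

internal gear 96/37 = 2.5946 → τ = 29.1·2.5946·0.96 = 72.483 lb·in
chain 27/38 = 0.71053 → τ = 72.483·0.71053·0.94 = 48.411 lb·in
belt 62/234 = 0.26496 → τ = 48.411·0.26496·0.96 = 12.314 lb·in
chain 48/96 = 0.5 → τ = 12.314·0.5·0.97 = 5.9721 lb·in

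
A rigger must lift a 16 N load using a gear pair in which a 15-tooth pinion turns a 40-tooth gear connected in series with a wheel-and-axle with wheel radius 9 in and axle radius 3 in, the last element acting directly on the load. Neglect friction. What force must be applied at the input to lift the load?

Gear pair MA = 40/15 = 2.6667.
Wheel-and-axle MA = R/r = 9/3 = 3.
Combined ideal MA = 2.6667 × 3 = 8.
Effort = load / MA = 16 / 8 = 2 N.

2 N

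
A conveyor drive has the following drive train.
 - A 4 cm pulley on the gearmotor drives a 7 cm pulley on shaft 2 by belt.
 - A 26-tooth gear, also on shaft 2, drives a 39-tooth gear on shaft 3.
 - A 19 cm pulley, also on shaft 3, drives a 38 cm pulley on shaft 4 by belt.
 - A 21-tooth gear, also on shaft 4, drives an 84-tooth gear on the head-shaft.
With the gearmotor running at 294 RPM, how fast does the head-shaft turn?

Belt: ratio = 7/4 = 1.75, so shaft 2 turns at 294 / 1.75 = 168 RPM.
Gear mesh: ratio = 39/26 = 1.5, so shaft 3 turns at 168 / 1.5 = 112 RPM.
Belt: ratio = 38/19 = 2, so shaft 4 turns at 112 / 2 = 56 RPM.
Gear mesh: ratio = 84/21 = 4, so the head-shaft turns at 56 / 4 = 14 RPM.

14 RPM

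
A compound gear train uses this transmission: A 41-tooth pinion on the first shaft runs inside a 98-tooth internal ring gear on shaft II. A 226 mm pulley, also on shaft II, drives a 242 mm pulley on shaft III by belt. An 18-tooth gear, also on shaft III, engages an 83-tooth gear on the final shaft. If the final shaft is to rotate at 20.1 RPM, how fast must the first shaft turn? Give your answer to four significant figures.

Overall ratio R = 2.3902 × 1.0708 × 4.6111 = 11.802.
Required input speed = output speed × R = 20.1 × 11.802 = 237.22 RPM.

237.2 RPM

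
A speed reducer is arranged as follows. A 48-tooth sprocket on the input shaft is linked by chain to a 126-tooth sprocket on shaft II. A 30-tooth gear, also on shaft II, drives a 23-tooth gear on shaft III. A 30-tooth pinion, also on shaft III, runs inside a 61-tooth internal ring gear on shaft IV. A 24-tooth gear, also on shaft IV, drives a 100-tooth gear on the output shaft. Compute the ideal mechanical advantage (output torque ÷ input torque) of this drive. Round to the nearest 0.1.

Each stage contributes driven/driver: chain 126/48 = 2.625, gear mesh 23/30 = 0.76667, internal gear 61/30 = 2.0333, gear mesh 100/24 = 4.1667.
Overall: 2.625 × 0.76667 × 2.0333 × 4.1667 = 17.05.

17.1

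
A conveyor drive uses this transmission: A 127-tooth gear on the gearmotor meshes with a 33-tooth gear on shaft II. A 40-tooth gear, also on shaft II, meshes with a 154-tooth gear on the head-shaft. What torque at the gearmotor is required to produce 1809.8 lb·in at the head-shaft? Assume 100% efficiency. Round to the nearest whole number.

Overall ratio R = 0.25984 × 3.85 = 1.0004.
Input torque = output torque / R = 1809.8 / 1.0004 = 1809.1 lb·in.

1809 lb·in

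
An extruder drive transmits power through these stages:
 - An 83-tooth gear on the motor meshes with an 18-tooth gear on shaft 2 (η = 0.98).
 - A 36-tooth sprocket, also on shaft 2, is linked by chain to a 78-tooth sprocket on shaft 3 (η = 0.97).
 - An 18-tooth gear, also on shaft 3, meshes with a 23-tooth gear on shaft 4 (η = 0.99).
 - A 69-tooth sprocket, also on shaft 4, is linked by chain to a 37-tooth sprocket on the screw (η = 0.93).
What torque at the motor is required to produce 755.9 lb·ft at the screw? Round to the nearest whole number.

2683 lb·ft

Overall ratio R = 0.21687 × 2.1667 × 1.2778 × 0.53623 = 0.32195; overall efficiency η = 0.98 × 0.97 × 0.99 × 0.93 = 0.8752.
Input torque = output torque / (R × η) = 755.9 / (0.32195 × 0.8752) = 2682.6 lb·ft.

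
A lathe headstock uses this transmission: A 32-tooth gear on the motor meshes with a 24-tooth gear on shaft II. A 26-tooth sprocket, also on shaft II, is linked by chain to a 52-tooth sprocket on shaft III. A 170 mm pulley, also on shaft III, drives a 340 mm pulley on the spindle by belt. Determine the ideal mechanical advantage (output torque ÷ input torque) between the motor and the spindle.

3

Each stage contributes driven/driver: gear mesh 24/32 = 0.75, chain 52/26 = 2, belt 340/170 = 2.
Overall: 0.75 × 2 × 2 = 3.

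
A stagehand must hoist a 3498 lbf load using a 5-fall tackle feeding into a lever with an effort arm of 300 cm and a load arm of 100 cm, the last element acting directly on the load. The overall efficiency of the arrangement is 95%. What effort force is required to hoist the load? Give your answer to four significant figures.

245.5 lbf

Block-and-tackle MA = number of supporting rope parts = 5.
Lever MA = effort arm / load arm = 300/100 = 3.
Combined ideal MA = 5 × 3 = 15.
Actual MA = 15 × 0.95 = 14.25.
Effort = load / actual MA = 3498 / 14.25 = 245.47 lbf.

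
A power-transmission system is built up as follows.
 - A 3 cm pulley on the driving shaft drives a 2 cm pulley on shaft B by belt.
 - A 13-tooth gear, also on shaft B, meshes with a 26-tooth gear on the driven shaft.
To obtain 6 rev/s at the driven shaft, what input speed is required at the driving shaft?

Overall ratio R = 0.66667 × 2 = 1.3333.
Required input speed = output speed × R = 6 × 1.3333 = 8 rev/s.

8 rev/s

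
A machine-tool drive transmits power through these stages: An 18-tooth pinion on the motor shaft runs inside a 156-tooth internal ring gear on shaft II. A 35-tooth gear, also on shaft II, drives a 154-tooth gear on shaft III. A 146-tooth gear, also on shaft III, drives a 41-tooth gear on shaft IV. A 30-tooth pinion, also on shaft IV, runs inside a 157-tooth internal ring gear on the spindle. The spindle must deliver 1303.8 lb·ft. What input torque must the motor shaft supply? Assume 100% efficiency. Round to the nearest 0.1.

Overall ratio R = 8.6667 × 4.4 × 0.28082 × 5.2333 = 56.042.
Input torque = output torque / R = 1303.8 / 56.042 = 23.265 lb·ft.

23.3 lb·ft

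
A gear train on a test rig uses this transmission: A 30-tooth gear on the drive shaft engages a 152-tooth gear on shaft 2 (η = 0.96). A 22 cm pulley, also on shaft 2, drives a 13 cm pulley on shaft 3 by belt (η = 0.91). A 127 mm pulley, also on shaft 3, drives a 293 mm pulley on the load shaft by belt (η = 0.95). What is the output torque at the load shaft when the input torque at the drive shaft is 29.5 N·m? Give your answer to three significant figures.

gear mesh 152/30 = 5.0667 → τ = 29.5·5.0667·0.96 = 143.49 N·m
belt 13/22 = 0.59091 → τ = 143.49·0.59091·0.91 = 77.157 N·m
belt 293/127 = 2.3071 → τ = 77.157·2.3071·0.95 = 169.11 N·m

169 N·m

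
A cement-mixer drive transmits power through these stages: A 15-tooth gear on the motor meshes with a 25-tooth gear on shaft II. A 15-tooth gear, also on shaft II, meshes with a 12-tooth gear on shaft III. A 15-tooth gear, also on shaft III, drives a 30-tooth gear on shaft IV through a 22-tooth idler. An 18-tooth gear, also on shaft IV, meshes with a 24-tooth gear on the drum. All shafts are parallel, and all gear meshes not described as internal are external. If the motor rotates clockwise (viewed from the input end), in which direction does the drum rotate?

the motor → shaft II: external mesh, 1 reversal → CCW.
shaft II → shaft III: external mesh, 1 reversal → CW.
shaft III → shaft IV: driver → idler → driven is 2 external meshes, 2 reversals → CW.
shaft IV → the drum: external mesh, 1 reversal → CCW.
5 reversals in total — an odd number — so the drum turns opposite to the motor.

anticlockwise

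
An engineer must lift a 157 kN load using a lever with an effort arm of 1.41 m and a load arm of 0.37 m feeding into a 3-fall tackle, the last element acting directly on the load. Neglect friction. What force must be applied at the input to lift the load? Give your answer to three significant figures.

13.7 kN

Lever MA = effort arm / load arm = 1.41/0.37 = 3.8108.
Block-and-tackle MA = number of supporting rope parts = 3.
Combined ideal MA = 3.8108 × 3 = 11.432.
Effort = load / MA = 157 / 11.432 = 13.733 kN.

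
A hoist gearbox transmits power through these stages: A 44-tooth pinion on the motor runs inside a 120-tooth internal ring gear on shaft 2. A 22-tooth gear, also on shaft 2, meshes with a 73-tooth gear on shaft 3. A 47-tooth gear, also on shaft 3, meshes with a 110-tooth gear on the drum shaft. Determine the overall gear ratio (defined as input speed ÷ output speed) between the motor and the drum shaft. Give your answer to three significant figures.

Each stage contributes driven/driver: internal gear 120/44 = 2.7273, gear mesh 73/22 = 3.3182, gear mesh 110/47 = 2.3404.
Overall: 2.7273 × 3.3182 × 2.3404 = 21.18.

21.2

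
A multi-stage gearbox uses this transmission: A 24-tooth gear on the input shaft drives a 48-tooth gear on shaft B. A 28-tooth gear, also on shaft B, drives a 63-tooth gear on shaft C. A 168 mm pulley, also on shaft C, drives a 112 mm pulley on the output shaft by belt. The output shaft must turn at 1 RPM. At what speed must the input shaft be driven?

3 RPM

Overall ratio R = 2 × 2.25 × 0.66667 = 3.
Required input speed = output speed × R = 1 × 3 = 3 RPM.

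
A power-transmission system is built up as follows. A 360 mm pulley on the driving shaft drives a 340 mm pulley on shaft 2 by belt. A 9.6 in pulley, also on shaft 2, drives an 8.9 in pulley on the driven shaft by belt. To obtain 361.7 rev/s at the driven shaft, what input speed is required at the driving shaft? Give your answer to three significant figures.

317 rev/s

Overall ratio R = 0.94444 × 0.92708 = 0.87558.
Required input speed = output speed × R = 361.7 × 0.87558 = 316.7 rev/s.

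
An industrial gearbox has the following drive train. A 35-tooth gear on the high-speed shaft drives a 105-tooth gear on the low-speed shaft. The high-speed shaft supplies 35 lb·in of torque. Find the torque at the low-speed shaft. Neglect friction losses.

105 lb·in

After the gear mesh (105/35): 35 × 3 = 105 lb·in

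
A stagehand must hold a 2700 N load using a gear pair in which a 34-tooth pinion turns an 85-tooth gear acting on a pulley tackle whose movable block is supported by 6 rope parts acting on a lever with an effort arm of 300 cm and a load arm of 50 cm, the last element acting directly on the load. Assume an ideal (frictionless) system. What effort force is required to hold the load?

30 N

Gear pair MA = 85/34 = 2.5.
Block-and-tackle MA = number of supporting rope parts = 6.
Lever MA = effort arm / load arm = 300/50 = 6.
Combined ideal MA = 2.5 × 6 × 6 = 90.
Effort = load / MA = 2700 / 90 = 30 N.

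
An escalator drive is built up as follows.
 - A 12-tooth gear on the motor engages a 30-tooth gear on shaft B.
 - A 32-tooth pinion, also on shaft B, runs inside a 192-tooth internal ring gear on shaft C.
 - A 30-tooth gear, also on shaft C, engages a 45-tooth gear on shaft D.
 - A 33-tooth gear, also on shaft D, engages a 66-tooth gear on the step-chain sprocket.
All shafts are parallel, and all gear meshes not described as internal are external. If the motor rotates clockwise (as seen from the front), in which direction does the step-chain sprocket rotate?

the motor → shaft B: external mesh, 1 reversal → CCW.
shaft B → shaft C: internal mesh, same direction → CCW.
shaft C → shaft D: external mesh, 1 reversal → CW.
shaft D → the step-chain sprocket: external mesh, 1 reversal → CCW.
3 reversals in total — an odd number — so the step-chain sprocket turns opposite to the motor.

anticlockwise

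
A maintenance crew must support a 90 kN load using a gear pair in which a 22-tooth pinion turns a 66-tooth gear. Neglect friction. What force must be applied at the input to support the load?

30 kN

Gear pair MA = 66/22 = 3.
Effort = load / MA = 90 / 3 = 30 kN.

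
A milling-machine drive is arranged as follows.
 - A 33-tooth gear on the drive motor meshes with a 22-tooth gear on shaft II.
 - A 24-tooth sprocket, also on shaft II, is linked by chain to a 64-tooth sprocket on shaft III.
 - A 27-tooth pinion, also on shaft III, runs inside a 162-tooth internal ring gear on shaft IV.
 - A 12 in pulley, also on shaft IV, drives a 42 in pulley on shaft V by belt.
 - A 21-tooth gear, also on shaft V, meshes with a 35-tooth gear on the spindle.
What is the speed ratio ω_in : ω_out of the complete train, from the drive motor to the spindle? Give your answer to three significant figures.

Each stage contributes driven/driver: gear mesh 22/33 = 0.66667, chain 64/24 = 2.6667, internal gear 162/27 = 6, belt 42/12 = 3.5, gear mesh 35/21 = 1.6667.
Overall: 0.66667 × 2.6667 × 6 × 3.5 × 1.6667 = 62.222.

62.2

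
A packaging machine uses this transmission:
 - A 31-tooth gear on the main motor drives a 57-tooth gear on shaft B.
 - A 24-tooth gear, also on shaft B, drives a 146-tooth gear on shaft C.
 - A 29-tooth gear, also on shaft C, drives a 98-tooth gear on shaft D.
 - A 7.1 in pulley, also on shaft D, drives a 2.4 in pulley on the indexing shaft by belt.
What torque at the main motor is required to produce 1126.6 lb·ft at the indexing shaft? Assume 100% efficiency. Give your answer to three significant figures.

Overall ratio R = 1.8387 × 6.0833 × 3.3793 × 0.33803 = 12.777.
Input torque = output torque / R = 1126.6 / 12.777 = 88.173 lb·ft.

88.2 lb·ft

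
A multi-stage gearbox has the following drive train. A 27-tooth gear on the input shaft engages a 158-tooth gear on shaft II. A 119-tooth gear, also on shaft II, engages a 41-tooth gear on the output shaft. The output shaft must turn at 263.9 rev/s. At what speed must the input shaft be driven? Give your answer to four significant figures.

Overall ratio R = 5.8519 × 0.34454 = 2.0162.
Required input speed = output speed × R = 263.9 × 2.0162 = 532.07 rev/s.

532.1 rev/s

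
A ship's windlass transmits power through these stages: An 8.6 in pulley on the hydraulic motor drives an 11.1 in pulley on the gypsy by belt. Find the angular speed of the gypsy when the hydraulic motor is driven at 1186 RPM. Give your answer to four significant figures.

Belt: ratio = 11.1/8.6 = 1.2907, so the gypsy turns at 1186 / 1.2907 = 918.88 RPM.

918.9 RPM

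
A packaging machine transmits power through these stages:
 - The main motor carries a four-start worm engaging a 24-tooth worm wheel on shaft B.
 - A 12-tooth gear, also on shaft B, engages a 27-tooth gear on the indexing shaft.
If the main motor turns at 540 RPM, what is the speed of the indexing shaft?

40 RPM

the main motor → shaft B (worm, 24/4): 540 ÷ 6 = 90 RPM
shaft B → the indexing shaft (gear mesh, 27/12): 90 ÷ 2.25 = 40 RPM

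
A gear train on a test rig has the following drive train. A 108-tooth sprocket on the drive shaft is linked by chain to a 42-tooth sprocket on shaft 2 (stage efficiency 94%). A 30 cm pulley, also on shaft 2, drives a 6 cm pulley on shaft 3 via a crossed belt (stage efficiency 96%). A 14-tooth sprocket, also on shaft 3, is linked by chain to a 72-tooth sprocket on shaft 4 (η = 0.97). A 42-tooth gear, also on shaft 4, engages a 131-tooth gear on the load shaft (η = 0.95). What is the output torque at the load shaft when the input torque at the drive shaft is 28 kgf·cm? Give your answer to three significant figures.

After the chain (42/108): 28 × 0.38889 × 0.94 = 10.236 kgf·cm
After the belt (6/30): 10.236 × 0.2 × 0.96 = 1.9652 kgf·cm
After the chain (72/14): 1.9652 × 5.1429 × 0.97 = 9.8037 kgf·cm
After the gear mesh (131/42): 9.8037 × 3.119 × 0.95 = 29.049 kgf·cm

29.0 kgf·cm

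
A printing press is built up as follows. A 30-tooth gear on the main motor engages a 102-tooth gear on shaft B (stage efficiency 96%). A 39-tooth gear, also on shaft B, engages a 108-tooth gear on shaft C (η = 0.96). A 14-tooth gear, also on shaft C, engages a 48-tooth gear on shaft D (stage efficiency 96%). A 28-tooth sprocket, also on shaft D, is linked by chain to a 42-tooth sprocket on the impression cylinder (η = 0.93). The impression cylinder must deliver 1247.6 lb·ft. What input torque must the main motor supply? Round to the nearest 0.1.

31.3 lb·ft

Overall ratio R = 3.4 × 2.7692 × 3.4286 × 1.5 = 48.422; overall efficiency η = 0.96 × 0.96 × 0.96 × 0.93 = 0.8228.
Input torque = output torque / (R × η) = 1247.6 / (48.422 × 0.8228) = 31.314 lb·ft.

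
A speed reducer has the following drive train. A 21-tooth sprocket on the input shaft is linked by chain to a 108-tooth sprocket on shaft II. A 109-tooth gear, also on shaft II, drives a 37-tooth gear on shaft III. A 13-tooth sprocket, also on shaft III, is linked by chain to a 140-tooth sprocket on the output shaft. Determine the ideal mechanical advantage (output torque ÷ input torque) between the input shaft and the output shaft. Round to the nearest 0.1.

Each stage contributes driven/driver: chain 108/21 = 5.1429, gear mesh 37/109 = 0.33945, chain 140/13 = 10.769.
Overall: 5.1429 × 0.33945 × 10.769 = 18.8.

18.8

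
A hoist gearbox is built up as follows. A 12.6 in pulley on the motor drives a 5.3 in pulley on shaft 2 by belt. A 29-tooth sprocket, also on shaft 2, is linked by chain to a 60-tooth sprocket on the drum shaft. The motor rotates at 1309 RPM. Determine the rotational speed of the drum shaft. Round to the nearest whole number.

the motor → shaft 2 (belt, 5.3/12.6): 1309 ÷ 0.42063 = 3112 RPM
shaft 2 → the drum shaft (chain, 60/29): 3112 ÷ 2.069 = 1504.1 RPM

1504 RPM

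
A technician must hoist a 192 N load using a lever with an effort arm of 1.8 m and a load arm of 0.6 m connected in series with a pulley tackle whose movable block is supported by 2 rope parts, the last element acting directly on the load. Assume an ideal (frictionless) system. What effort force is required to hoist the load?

32 N

Lever MA = effort arm / load arm = 1.8/0.6 = 3.
Block-and-tackle MA = number of supporting rope parts = 2.
Combined ideal MA = 3 × 2 = 6.
Effort = load / MA = 192 / 6 = 32 N.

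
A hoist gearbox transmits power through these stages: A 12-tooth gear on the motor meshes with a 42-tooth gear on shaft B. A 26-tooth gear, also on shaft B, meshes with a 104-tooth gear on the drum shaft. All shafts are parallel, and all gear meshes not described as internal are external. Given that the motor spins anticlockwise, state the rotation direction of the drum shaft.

anticlockwise

the motor → shaft B: external mesh, 1 reversal → CW.
shaft B → the drum shaft: external mesh, 1 reversal → CCW.
2 reversals in total — an even number — so the drum shaft turns the same way as the motor.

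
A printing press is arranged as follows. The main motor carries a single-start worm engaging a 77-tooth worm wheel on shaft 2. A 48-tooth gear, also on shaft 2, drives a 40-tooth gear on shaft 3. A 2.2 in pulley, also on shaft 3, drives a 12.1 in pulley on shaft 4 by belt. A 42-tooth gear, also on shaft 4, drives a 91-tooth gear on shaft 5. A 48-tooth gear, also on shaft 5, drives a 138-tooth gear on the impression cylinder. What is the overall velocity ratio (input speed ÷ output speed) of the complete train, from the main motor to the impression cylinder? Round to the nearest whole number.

2198

Each stage contributes driven/driver: worm 77/1 = 77, gear mesh 40/48 = 0.83333, belt 12.1/2.2 = 5.5, gear mesh 91/42 = 2.1667, gear mesh 138/48 = 2.875.
Overall: 77 × 0.83333 × 5.5 × 2.1667 × 2.875 = 2198.4.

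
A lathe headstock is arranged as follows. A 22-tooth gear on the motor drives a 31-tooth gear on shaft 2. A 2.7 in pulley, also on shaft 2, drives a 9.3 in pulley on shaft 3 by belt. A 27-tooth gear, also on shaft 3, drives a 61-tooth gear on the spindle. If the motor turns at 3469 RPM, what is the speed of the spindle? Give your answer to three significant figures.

316 RPM

Gear mesh: ratio = 31/22 = 1.4091, so shaft 2 turns at 3469 / 1.4091 = 2461.9 RPM.
Belt: ratio = 9.3/2.7 = 3.4444, so shaft 3 turns at 2461.9 / 3.4444 = 714.74 RPM.
Gear mesh: ratio = 61/27 = 2.2593, so the spindle turns at 714.74 / 2.2593 = 316.36 RPM.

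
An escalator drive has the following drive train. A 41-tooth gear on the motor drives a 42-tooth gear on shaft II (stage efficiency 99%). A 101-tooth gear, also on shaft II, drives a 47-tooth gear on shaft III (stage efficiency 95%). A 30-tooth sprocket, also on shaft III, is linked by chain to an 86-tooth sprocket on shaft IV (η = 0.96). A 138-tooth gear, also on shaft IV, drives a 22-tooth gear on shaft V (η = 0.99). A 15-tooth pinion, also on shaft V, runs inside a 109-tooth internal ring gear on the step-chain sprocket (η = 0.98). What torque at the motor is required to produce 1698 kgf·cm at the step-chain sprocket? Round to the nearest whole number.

Overall ratio R = 1.0244 × 0.46535 × 2.8667 × 0.15942 × 7.2667 = 1.5831; overall efficiency η = 0.99 × 0.95 × 0.96 × 0.99 × 0.98 = 0.8760.
Input torque = output torque / (R × η) = 1698 / (1.5831 × 0.8760) = 1224.5 kgf·cm.

1224 kgf·cm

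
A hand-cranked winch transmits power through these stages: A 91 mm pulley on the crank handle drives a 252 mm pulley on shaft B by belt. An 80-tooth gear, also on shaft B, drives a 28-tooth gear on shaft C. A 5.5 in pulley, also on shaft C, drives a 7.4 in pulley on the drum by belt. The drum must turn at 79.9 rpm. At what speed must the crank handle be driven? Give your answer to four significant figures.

Overall ratio R = 2.7692 × 0.35 × 1.3455 = 1.3041.
Required input speed = output speed × R = 79.9 × 1.3041 = 104.19 rpm.

104.2 rpm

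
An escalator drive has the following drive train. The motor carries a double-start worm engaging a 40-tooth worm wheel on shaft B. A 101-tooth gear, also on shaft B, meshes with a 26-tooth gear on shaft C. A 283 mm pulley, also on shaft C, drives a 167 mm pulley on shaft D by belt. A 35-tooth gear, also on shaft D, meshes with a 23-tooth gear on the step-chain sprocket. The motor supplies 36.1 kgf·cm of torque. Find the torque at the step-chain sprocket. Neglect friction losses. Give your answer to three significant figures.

Worm: ratio = 40/2 = 20; torque at shaft B = 36.1 × 20 = 722 kgf·cm.
Gear mesh: ratio = 26/101 = 0.25743; torque at shaft C = 722 × 0.25743 = 185.86 kgf·cm.
Belt: ratio = 167/283 = 0.59011; torque at shaft D = 185.86 × 0.59011 = 109.68 kgf·cm.
Gear mesh: ratio = 23/35 = 0.65714; torque at the step-chain sprocket = 109.68 × 0.65714 = 72.074 kgf·cm.

72.1 kgf·cm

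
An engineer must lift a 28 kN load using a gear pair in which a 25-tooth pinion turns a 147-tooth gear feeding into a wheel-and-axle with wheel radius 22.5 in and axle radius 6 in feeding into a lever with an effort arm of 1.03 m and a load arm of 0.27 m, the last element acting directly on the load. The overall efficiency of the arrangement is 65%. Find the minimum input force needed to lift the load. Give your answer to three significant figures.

0.512 kN

Gear pair MA = 147/25 = 5.88.
Wheel-and-axle MA = R/r = 22.5/6 = 3.75.
Lever MA = effort arm / load arm = 1.03/0.27 = 3.8148.
Combined ideal MA = 5.88 × 3.75 × 3.8148 = 84.117.
Actual MA = 84.117 × 0.65 = 54.676.
Effort = load / actual MA = 28 / 54.676 = 0.51211 kN.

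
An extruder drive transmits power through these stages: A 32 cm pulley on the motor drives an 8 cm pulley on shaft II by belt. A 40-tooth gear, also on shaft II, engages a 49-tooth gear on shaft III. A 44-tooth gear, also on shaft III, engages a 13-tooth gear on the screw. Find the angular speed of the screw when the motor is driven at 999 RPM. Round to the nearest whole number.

11041 RPM

Belt: ratio = 8/32 = 0.25, so shaft II turns at 999 / 0.25 = 3996 RPM.
Gear mesh: ratio = 49/40 = 1.225, so shaft III turns at 3996 / 1.225 = 3262 RPM.
Gear mesh: ratio = 13/44 = 0.29545, so the screw turns at 3262 / 0.29545 = 11041 RPM.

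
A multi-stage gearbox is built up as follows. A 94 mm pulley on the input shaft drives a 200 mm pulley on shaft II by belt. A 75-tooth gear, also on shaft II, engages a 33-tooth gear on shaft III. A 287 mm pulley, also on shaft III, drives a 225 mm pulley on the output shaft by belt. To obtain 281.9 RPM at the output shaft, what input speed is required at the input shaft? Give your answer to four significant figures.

Overall ratio R = 2.1277 × 0.44 × 0.78397 = 0.73393.
Required input speed = output speed × R = 281.9 × 0.73393 = 206.9 RPM.

206.9 RPM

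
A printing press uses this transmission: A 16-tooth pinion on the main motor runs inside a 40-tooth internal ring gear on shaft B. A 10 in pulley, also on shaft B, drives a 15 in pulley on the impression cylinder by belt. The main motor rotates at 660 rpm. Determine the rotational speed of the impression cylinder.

176 rpm

Internal gear: ratio = 40/16 = 2.5, so shaft B turns at 660 / 2.5 = 264 rpm.
Belt: ratio = 15/10 = 1.5, so the impression cylinder turns at 264 / 1.5 = 176 rpm.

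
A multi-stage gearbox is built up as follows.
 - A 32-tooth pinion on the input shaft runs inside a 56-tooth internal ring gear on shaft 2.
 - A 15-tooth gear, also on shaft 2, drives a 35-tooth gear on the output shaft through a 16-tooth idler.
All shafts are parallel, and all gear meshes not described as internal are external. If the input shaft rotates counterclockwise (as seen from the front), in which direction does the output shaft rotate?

counterclockwise

the input shaft → shaft 2: internal mesh, same direction → CCW.
shaft 2 → the output shaft: driver → idler → driven is 2 external meshes, 2 reversals → CCW.
2 reversals in total — an even number — so the output shaft turns the same way as the input shaft.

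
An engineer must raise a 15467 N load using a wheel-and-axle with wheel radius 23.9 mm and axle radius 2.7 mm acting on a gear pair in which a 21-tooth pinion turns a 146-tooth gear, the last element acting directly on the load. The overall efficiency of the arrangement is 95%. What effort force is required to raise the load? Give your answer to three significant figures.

265 N

Wheel-and-axle MA = R/r = 23.9/2.7 = 8.8519.
Gear pair MA = 146/21 = 6.9524.
Combined ideal MA = 8.8519 × 6.9524 = 61.541.
Actual MA = 61.541 × 0.95 = 58.464.
Effort = load / actual MA = 15467 / 58.464 = 264.55 N.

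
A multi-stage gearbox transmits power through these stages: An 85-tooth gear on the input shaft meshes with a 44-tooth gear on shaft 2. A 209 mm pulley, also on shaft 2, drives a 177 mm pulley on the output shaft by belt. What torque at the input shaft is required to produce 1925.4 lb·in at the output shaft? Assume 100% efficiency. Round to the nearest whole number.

Overall ratio R = 0.51765 × 0.84689 = 0.43839.
Input torque = output torque / R = 1925.4 / 0.43839 = 4392 lb·in.

4392 lb·in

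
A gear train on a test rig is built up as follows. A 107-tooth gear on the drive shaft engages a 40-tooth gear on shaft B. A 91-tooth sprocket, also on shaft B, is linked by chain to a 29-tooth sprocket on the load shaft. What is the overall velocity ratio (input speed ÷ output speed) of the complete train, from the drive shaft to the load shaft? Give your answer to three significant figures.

0.119

Each stage contributes driven/driver: gear mesh 40/107 = 0.37383, chain 29/91 = 0.31868.
Overall: 0.37383 × 0.31868 = 0.11913.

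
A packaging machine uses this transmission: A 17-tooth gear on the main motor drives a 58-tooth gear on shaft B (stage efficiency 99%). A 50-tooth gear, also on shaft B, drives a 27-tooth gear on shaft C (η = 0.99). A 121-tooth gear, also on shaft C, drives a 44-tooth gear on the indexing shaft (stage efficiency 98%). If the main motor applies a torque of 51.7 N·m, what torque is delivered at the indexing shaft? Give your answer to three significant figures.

Gear mesh: ratio = 58/17 = 3.4118; torque at shaft B = 51.7 × 3.4118 × 0.99 = 174.62 N·m.
Gear mesh: ratio = 27/50 = 0.54; torque at shaft C = 174.62 × 0.54 × 0.99 = 93.354 N·m.
Gear mesh: ratio = 44/121 = 0.36364; torque at the indexing shaft = 93.354 × 0.36364 × 0.98 = 33.268 N·m.

33.3 N·m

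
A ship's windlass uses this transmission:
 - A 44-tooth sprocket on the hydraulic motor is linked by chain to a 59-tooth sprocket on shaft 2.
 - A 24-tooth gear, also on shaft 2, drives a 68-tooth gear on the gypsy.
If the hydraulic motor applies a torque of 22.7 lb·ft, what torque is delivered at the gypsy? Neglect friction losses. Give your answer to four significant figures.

After the chain (59/44): 22.7 × 1.3409 = 30.439 lb·ft
After the gear mesh (68/24): 30.439 × 2.8333 = 86.243 lb·ft

86.24 lb·ft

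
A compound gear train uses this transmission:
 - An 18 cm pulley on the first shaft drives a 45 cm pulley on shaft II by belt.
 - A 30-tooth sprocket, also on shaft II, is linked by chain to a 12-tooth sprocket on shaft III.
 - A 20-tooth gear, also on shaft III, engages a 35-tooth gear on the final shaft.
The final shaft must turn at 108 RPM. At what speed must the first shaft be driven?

189 RPM

Overall ratio R = 2.5 × 0.4 × 1.75 = 1.75.
Required input speed = output speed × R = 108 × 1.75 = 189 RPM.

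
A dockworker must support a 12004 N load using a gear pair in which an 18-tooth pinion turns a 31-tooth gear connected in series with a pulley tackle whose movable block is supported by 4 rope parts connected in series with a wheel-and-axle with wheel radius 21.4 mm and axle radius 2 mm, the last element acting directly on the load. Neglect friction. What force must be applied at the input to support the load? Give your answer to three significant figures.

Gear pair MA = 31/18 = 1.7222.
Block-and-tackle MA = number of supporting rope parts = 4.
Wheel-and-axle MA = R/r = 21.4/2 = 10.7.
Combined ideal MA = 1.7222 × 4 × 10.7 = 73.711.
Effort = load / MA = 12004 / 73.711 = 162.85 N.

163 N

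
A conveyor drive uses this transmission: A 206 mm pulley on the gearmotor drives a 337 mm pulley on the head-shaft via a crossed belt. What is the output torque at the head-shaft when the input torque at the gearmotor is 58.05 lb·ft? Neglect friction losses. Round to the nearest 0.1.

After the belt (337/206): 58.05 × 1.6359 = 94.965 lb·ft

95.0 lb·ft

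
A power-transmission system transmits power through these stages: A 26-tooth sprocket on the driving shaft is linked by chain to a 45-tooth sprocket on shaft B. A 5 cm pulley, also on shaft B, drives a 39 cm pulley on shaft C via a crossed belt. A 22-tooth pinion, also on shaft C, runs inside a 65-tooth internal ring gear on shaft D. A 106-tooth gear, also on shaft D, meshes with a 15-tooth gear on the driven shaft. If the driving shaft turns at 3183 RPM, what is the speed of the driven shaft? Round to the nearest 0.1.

563.9 RPM

the driving shaft → shaft B (chain, 45/26): 3183 ÷ 1.7308 = 1839.1 RPM
shaft B → shaft C (belt, 39/5): 1839.1 ÷ 7.8 = 235.78 RPM
shaft C → shaft D (internal gear, 65/22): 235.78 ÷ 2.9545 = 79.802 RPM
shaft D → the driven shaft (gear mesh, 15/106): 79.802 ÷ 0.14151 = 563.93 RPM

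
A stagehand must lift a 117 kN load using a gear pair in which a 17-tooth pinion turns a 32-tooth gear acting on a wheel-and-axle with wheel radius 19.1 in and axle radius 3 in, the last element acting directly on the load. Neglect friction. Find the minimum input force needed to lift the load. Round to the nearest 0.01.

Gear pair MA = 32/17 = 1.8824.
Wheel-and-axle MA = R/r = 19.1/3 = 6.3667.
Combined ideal MA = 1.8824 × 6.3667 = 11.984.
Effort = load / MA = 117 / 11.984 = 9.7628 kN.

9.76 kN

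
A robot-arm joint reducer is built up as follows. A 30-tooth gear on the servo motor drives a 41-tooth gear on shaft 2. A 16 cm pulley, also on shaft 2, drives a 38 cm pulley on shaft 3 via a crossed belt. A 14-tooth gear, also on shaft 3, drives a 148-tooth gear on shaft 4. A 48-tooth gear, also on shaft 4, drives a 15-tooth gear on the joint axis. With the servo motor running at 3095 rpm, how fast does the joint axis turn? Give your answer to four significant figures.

gear mesh 41/30 = 1.3667 → 3095/1.3667 = 2264.6 rpm
belt 38/16 = 2.375 → 2264.6/2.375 = 953.53 rpm
gear mesh 148/14 = 10.571 → 953.53/10.571 = 90.199 rpm
gear mesh 15/48 = 0.3125 → 90.199/0.3125 = 288.64 rpm

288.6 rpm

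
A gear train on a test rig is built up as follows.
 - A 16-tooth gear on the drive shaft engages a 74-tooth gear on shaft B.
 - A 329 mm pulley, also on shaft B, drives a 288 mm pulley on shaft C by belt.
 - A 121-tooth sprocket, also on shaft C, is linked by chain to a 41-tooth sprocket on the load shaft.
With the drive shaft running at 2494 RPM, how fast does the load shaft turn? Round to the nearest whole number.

gear mesh 74/16 = 4.625 → 2494/4.625 = 539.24 RPM
belt 288/329 = 0.87538 → 539.24/0.87538 = 616.01 RPM
chain 41/121 = 0.33884 → 616.01/0.33884 = 1818 RPM

1818 RPM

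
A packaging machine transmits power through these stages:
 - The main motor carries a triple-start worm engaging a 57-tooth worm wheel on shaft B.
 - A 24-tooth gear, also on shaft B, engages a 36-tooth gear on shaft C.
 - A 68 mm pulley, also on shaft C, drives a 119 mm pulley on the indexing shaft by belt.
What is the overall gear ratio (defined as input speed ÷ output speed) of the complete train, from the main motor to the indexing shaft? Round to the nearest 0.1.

Each stage contributes driven/driver: worm 57/3 = 19, gear mesh 36/24 = 1.5, belt 119/68 = 1.75.
Overall: 19 × 1.5 × 1.75 = 49.875.

49.9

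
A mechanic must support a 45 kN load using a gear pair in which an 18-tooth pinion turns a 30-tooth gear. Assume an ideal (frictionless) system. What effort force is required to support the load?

27 kN

Gear pair MA = 30/18 = 1.6667.
Effort = load / MA = 45 / 1.6667 = 27 kN.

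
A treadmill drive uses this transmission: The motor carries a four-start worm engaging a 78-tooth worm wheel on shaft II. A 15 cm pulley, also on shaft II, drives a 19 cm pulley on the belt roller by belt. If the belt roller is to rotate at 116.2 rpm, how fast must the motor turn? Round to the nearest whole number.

Overall ratio R = 19.5 × 1.2667 = 24.7.
Required input speed = output speed × R = 116.2 × 24.7 = 2870.1 rpm.

2870 rpm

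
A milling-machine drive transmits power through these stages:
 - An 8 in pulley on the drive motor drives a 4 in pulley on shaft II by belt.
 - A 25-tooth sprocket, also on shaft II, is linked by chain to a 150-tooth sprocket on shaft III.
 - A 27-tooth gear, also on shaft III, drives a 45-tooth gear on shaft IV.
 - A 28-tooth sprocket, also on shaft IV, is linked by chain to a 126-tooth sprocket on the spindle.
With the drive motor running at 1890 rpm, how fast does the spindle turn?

84 rpm

belt 4/8 = 0.5 → 1890/0.5 = 3780 rpm
chain 150/25 = 6 → 3780/6 = 630 rpm
gear mesh 45/27 = 1.6667 → 630/1.6667 = 378 rpm
chain 126/28 = 4.5 → 378/4.5 = 84 rpm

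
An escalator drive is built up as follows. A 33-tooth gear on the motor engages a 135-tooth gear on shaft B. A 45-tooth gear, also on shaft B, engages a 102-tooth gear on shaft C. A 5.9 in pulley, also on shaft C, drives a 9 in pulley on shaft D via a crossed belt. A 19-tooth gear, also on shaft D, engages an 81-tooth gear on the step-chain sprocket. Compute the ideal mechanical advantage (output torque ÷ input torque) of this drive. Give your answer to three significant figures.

60.3

Each stage contributes driven/driver: gear mesh 135/33 = 4.0909, gear mesh 102/45 = 2.2667, belt 9/5.9 = 1.5254, gear mesh 81/19 = 4.2632.
Overall: 4.0909 × 2.2667 × 1.5254 × 4.2632 = 60.302.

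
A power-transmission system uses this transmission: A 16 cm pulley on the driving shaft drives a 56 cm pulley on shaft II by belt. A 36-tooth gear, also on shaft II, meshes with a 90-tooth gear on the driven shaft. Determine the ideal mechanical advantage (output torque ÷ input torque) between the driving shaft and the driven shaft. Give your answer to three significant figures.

Each stage contributes driven/driver: belt 56/16 = 3.5, gear mesh 90/36 = 2.5.
Overall: 3.5 × 2.5 = 8.75.

8.75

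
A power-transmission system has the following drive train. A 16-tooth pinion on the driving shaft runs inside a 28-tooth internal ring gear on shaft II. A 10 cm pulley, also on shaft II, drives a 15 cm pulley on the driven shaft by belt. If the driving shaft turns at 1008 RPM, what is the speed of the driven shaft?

384 RPM

the driving shaft → shaft II (internal gear, 28/16): 1008 ÷ 1.75 = 576 RPM
shaft II → the driven shaft (belt, 15/10): 576 ÷ 1.5 = 384 RPM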